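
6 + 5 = 11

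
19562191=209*93599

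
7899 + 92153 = 100052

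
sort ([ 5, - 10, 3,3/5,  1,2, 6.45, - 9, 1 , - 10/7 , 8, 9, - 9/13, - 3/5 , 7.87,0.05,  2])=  [ - 10, - 9, - 10/7, - 9/13, - 3/5, 0.05,3/5, 1, 1, 2,  2,3,5,  6.45, 7.87,8,  9]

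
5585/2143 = 2 + 1299/2143= 2.61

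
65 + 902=967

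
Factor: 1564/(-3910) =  - 2^1 * 5^( - 1)  =  - 2/5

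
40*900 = 36000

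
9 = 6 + 3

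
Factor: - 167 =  - 167^1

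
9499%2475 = 2074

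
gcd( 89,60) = 1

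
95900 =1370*70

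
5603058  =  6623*846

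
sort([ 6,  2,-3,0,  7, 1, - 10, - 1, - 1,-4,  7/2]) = [ - 10, -4, - 3, - 1,-1, 0,1, 2, 7/2 , 6,  7]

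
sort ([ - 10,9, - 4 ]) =[ - 10, - 4,9]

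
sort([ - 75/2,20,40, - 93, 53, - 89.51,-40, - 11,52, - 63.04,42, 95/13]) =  [ - 93, - 89.51, - 63.04, -40,-75/2,-11,  95/13,20, 40, 42, 52,53 ] 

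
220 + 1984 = 2204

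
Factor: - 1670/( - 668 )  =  5/2 = 2^( - 1)*5^1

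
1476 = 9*164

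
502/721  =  502/721=   0.70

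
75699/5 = 75699/5  =  15139.80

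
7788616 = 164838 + 7623778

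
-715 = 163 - 878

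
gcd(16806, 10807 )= 1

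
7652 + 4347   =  11999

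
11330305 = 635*17843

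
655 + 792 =1447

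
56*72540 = 4062240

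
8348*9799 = 81802052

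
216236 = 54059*4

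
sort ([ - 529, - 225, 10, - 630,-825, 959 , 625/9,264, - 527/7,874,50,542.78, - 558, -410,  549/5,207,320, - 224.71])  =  [ -825,  -  630,-558, - 529, - 410, -225,-224.71, -527/7, 10,50, 625/9,549/5,207,264, 320,542.78,874 , 959 ] 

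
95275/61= 1561 + 54/61 = 1561.89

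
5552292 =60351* 92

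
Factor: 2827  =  11^1*257^1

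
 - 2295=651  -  2946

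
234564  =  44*5331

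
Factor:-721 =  - 7^1*103^1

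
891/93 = 9 + 18/31 = 9.58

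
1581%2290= 1581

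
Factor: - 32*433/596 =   -  2^3*149^( - 1)*433^1 = -3464/149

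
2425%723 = 256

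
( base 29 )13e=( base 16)3AE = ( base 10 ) 942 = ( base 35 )qw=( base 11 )787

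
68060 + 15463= 83523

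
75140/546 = 2890/21 = 137.62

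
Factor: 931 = 7^2*19^1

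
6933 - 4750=2183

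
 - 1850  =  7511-9361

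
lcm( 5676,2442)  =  210012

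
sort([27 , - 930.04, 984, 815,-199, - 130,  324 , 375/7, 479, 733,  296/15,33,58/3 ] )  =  [ - 930.04 ,  -  199, - 130,58/3, 296/15,  27, 33, 375/7,324, 479, 733, 815, 984]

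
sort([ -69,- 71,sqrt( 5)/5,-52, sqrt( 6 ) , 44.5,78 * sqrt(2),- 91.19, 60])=[ - 91.19,-71, - 69,  -  52, sqrt(  5)/5,sqrt(6),44.5, 60, 78*sqrt(2 ) ] 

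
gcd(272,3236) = 4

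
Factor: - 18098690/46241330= - 179^1*10111^1*4624133^( - 1)= - 1809869/4624133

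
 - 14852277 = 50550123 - 65402400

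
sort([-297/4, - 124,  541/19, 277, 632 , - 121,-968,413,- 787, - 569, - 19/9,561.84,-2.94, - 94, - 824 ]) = [-968,-824, - 787,-569, - 124, - 121, - 94 ,  -  297/4,-2.94 ,-19/9,541/19,277,413,561.84,632 ] 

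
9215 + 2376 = 11591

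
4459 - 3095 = 1364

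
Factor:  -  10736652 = -2^2*3^1  *894721^1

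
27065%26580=485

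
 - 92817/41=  - 2264 + 7/41 = - 2263.83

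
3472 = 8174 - 4702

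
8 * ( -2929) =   -  23432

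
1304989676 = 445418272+859571404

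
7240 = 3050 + 4190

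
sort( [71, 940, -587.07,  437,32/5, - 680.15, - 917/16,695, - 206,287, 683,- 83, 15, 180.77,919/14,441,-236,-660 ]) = [ - 680.15 ,-660, - 587.07, - 236, - 206, - 83, - 917/16, 32/5, 15, 919/14,71,  180.77 , 287,437, 441,683, 695, 940]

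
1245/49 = 25+20/49 = 25.41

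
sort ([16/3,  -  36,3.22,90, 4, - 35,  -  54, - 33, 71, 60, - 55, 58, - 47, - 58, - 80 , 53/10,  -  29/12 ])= [ - 80, - 58, - 55, - 54, - 47, - 36 , - 35,  -  33, - 29/12, 3.22, 4,53/10, 16/3, 58, 60, 71, 90 ] 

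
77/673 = 77/673 =0.11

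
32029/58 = 32029/58 = 552.22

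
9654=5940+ 3714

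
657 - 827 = -170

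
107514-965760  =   - 858246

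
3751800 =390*9620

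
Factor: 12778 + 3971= 16749 = 3^2 * 1861^1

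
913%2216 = 913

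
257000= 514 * 500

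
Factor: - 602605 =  - 5^1*191^1*631^1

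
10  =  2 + 8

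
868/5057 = 868/5057 = 0.17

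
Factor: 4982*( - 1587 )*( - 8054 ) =2^2 *3^1 * 23^2 * 47^1 *53^1*4027^1  =  63678419436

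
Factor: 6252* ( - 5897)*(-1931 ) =2^2*3^1 * 521^1 * 1931^1*5897^1 = 71192192964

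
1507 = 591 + 916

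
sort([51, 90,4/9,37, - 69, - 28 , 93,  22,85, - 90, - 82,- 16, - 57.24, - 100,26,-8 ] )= [ - 100,  -  90, - 82, - 69, - 57.24, - 28, - 16, - 8,4/9, 22,26,37,51,85,  90, 93] 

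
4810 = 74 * 65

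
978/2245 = 978/2245  =  0.44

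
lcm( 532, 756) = 14364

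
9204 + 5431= 14635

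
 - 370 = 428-798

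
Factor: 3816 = 2^3*3^2*53^1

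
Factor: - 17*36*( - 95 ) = 2^2 *3^2* 5^1*17^1 * 19^1= 58140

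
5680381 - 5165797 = 514584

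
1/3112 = 1/3112 = 0.00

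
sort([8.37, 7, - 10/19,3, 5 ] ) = [ - 10/19, 3,5, 7,  8.37 ]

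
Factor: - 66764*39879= - 2^2* 3^3*7^1*211^1*16691^1 =- 2662481556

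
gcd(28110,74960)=9370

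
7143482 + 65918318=73061800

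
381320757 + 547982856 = 929303613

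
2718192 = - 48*(  -  56629) 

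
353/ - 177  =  -353/177 = - 1.99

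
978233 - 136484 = 841749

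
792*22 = 17424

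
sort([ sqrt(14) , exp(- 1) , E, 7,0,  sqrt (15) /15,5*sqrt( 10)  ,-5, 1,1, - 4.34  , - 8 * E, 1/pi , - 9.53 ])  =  [ - 8*E , - 9.53, -5 ,-4.34,  0, sqrt(15)/15 , 1/pi,exp ( - 1 ), 1,  1 , E,sqrt(14) , 7, 5*sqrt(10 )]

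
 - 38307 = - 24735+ - 13572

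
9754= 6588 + 3166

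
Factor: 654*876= 572904 = 2^3*3^2*73^1 * 109^1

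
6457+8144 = 14601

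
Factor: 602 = 2^1 * 7^1*43^1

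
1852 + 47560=49412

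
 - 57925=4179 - 62104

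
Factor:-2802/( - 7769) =2^1*3^1*17^(-1 ) * 457^ (  -  1)*467^1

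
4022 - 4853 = -831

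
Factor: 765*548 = 419220 = 2^2*3^2*5^1*17^1*137^1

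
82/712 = 41/356 = 0.12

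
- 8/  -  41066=4/20533 = 0.00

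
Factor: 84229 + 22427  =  106656=2^5*3^1*11^1 * 101^1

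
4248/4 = 1062 = 1062.00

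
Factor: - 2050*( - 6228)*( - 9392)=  - 2^7*3^2*5^2*41^1*173^1*587^1 = - 119911420800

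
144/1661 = 144/1661 = 0.09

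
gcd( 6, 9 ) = 3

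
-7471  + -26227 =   -  33698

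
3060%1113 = 834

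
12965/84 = 154 + 29/84 = 154.35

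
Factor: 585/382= 2^(-1 )*3^2*5^1*13^1*191^( - 1 )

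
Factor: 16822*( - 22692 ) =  - 381724824 = -  2^3 * 3^1*13^1*31^1*61^1*647^1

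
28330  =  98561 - 70231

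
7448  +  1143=8591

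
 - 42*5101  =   - 214242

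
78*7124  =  555672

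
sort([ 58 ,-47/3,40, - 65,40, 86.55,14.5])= [ - 65, - 47/3, 14.5,40, 40, 58, 86.55]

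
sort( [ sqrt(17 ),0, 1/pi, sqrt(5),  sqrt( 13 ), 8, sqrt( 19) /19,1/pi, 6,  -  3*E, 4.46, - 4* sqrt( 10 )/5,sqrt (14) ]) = [ - 3*E, - 4*sqrt (10 ) /5 , 0,sqrt( 19) /19, 1/pi,1/pi, sqrt( 5), sqrt( 13),sqrt (14 ), sqrt(17 ),4.46, 6 , 8 ]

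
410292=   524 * 783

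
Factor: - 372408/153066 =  - 2^2*59^1*97^( - 1) = - 236/97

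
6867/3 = 2289 = 2289.00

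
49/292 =49/292 = 0.17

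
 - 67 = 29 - 96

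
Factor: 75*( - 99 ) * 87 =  - 3^4*5^2*11^1*29^1 = - 645975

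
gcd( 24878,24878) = 24878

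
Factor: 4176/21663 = 16/83  =  2^4 * 83^(-1 ) 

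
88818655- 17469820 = 71348835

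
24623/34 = 24623/34 = 724.21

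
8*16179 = 129432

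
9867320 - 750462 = 9116858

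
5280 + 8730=14010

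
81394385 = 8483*9595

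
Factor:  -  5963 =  -67^1*89^1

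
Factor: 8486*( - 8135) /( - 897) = 2^1*3^( - 1 )*5^1 *13^(-1 )*23^ ( - 1)*1627^1*4243^1 = 69033610/897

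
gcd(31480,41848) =8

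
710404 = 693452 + 16952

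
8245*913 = 7527685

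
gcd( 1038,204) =6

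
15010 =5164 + 9846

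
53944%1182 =754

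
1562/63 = 24 + 50/63 = 24.79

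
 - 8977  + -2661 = -11638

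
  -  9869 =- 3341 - 6528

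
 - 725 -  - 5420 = 4695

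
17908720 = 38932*460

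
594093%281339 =31415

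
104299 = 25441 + 78858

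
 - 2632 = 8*( - 329)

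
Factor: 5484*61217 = 2^2 *3^1*13^1*17^1*277^1*457^1 = 335714028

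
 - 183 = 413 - 596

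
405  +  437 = 842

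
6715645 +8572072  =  15287717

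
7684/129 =59 + 73/129  =  59.57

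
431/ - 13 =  - 431/13 = - 33.15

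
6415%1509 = 379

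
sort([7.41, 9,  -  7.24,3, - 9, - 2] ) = [  -  9, - 7.24, - 2, 3 , 7.41,  9]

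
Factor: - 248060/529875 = - 2^2*3^( - 3 ) * 5^ ( - 2)*79^1 = - 316/675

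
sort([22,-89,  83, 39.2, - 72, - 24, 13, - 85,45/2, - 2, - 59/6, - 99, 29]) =[ - 99, - 89, - 85, - 72, -24, - 59/6 , - 2, 13, 22, 45/2, 29, 39.2,  83 ] 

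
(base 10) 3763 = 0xeb3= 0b111010110011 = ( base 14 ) 152B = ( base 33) 3f1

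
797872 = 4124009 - 3326137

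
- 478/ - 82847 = 478/82847 =0.01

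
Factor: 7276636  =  2^2*157^1 * 11587^1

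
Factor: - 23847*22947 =-547217109 = -3^2*7649^1*7949^1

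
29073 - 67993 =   -  38920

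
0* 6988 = 0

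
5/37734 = 5/37734 = 0.00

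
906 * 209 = 189354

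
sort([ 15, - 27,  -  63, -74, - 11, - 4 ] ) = [ - 74, - 63, - 27, - 11, - 4,15]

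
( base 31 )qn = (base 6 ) 3501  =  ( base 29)SH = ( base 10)829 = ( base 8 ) 1475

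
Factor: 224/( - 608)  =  -7/19 = - 7^1*19^ (-1 ) 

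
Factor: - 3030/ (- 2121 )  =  10/7=2^1*5^1*7^( - 1 )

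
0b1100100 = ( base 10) 100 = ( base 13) 79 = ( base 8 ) 144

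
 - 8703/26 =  - 335 + 7/26 =- 334.73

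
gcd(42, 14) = 14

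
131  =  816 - 685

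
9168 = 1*9168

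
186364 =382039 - 195675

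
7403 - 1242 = 6161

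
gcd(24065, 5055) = 5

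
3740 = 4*935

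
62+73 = 135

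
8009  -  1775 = 6234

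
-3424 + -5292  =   - 8716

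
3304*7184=23735936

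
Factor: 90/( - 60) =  - 3/2 = - 2^( - 1 )*3^1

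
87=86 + 1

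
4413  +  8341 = 12754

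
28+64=92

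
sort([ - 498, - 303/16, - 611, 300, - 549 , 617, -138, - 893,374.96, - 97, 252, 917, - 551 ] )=[ - 893, - 611, - 551, - 549, - 498, - 138,  -  97, - 303/16,252, 300 , 374.96 , 617, 917 ]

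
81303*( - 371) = - 30163413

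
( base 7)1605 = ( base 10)642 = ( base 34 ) iu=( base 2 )1010000010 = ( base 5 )10032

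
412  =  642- 230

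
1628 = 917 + 711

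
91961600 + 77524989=169486589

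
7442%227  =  178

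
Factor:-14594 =-2^1*7297^1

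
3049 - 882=2167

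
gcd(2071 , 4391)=1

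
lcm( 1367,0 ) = 0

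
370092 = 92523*4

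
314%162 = 152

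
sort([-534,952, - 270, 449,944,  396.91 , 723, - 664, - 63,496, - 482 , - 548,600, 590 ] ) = [ - 664, - 548,-534, - 482, - 270, - 63, 396.91, 449,496, 590, 600,723, 944, 952 ]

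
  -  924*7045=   -  6509580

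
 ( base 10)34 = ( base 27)17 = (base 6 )54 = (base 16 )22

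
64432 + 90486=154918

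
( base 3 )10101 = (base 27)3a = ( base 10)91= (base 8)133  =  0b1011011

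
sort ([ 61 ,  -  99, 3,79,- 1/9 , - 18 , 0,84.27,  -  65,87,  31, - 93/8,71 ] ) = [- 99 , - 65, - 18, - 93/8, - 1/9,  0, 3, 31,  61,71,79,  84.27, 87]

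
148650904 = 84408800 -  - 64242104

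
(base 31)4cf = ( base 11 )31a7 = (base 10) 4231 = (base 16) 1087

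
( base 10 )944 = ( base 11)789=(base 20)274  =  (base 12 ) 668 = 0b1110110000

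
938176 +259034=1197210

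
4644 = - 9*(-516 ) 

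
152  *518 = 78736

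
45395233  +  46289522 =91684755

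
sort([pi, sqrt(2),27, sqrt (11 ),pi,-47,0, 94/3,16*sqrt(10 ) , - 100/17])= [-47 ,-100/17, 0,  sqrt (2 ) , pi,  pi, sqrt (11), 27,94/3 , 16*sqrt(10) ] 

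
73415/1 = 73415 = 73415.00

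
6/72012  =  1/12002  =  0.00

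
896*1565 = 1402240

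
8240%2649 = 293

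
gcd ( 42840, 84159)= 9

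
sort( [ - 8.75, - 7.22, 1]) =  [ - 8.75, - 7.22 , 1]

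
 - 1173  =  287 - 1460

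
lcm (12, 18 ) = 36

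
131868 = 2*65934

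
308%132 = 44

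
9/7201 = 9/7201 = 0.00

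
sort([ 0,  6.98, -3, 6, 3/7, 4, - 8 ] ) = [-8,-3, 0, 3/7, 4,6, 6.98] 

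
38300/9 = 38300/9 = 4255.56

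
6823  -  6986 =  - 163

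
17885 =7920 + 9965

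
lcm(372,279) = 1116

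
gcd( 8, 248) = 8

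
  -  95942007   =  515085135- 611027142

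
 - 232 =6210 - 6442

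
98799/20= 4939 + 19/20 = 4939.95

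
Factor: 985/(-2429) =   -  5^1*7^(-1)*197^1 * 347^(  -  1)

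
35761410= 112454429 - 76693019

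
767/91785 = 767/91785 = 0.01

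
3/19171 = 3/19171 = 0.00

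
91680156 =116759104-25078948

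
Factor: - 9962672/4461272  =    -  1245334/557659 =-  2^1 *31^( - 1) *41^1*15187^1* 17989^(-1)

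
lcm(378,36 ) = 756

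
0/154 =0  =  0.00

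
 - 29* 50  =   - 1450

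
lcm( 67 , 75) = 5025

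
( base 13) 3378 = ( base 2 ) 1110000011101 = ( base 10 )7197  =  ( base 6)53153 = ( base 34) 67n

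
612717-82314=530403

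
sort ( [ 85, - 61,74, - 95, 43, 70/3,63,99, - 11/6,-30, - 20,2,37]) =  [ - 95,  -  61,-30, - 20,-11/6,2,70/3, 37,43,63, 74,85,99]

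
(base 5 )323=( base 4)1120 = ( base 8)130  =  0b1011000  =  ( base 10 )88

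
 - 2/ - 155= 2/155 = 0.01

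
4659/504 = 1553/168 = 9.24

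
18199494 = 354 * 51411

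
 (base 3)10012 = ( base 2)1010110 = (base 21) 42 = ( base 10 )86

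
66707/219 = 66707/219 = 304.60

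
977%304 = 65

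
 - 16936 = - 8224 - 8712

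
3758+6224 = 9982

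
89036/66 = 1349 + 1/33 =1349.03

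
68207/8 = 68207/8 = 8525.88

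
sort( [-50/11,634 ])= [ - 50/11,634 ]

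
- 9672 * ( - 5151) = 49820472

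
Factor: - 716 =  - 2^2*179^1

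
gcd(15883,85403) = 1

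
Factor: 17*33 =3^1*11^1 * 17^1 = 561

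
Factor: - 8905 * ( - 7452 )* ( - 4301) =-285414618060 =- 2^2*3^4 *5^1*11^1 * 13^1*17^1 *23^2*137^1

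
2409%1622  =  787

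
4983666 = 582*8563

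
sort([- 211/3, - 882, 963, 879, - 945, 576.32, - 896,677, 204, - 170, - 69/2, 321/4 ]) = [ - 945, - 896, - 882,-170, - 211/3, - 69/2, 321/4, 204 , 576.32, 677,879, 963]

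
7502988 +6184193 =13687181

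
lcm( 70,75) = 1050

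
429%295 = 134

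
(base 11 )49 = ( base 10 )53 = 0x35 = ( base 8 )65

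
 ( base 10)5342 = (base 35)4cm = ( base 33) 4TT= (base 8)12336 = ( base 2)1010011011110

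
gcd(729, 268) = 1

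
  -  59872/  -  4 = 14968 + 0/1 = 14968.00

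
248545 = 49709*5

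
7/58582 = 7/58582 =0.00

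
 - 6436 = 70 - 6506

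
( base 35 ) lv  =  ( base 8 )1376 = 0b1011111110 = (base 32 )NU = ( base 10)766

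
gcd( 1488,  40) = 8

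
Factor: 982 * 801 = 2^1*3^2 * 89^1*491^1 =786582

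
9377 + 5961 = 15338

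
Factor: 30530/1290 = 3^(-1 )*71^1  =  71/3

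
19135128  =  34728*551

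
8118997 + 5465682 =13584679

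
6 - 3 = 3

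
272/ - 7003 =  - 272/7003  =  -0.04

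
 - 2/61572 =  - 1/30786= -0.00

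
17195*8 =137560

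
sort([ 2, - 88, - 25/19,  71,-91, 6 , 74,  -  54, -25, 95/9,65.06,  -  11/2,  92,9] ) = [ - 91,-88, - 54,-25,- 11/2, - 25/19, 2,  6,9, 95/9,  65.06, 71, 74,92]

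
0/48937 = 0 = 0.00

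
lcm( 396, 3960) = 3960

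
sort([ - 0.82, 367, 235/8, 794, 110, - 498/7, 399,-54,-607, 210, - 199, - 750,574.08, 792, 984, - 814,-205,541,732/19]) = [-814, - 750, - 607, - 205,-199, - 498/7,- 54, - 0.82,235/8,732/19, 110,210, 367,399,541, 574.08,792,  794, 984] 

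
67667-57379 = 10288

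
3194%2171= 1023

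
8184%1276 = 528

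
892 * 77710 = 69317320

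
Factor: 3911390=2^1*5^1 * 7^1*71^1 * 787^1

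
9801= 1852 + 7949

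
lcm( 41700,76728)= 1918200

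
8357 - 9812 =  - 1455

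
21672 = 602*36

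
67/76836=67/76836 =0.00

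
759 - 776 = -17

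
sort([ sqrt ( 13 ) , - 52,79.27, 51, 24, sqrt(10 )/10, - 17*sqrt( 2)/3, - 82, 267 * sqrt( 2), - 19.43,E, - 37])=[-82, -52, -37, - 19.43, - 17*sqrt(2) /3, sqrt( 10)/10, E , sqrt(13), 24 , 51,  79.27,  267 * sqrt (2 ) ] 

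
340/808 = 85/202  =  0.42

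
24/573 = 8/191 =0.04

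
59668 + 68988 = 128656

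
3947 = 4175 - 228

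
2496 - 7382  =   - 4886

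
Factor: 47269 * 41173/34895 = 5^( - 1)*7^( - 1 )*11^1*19^1*197^1*997^( - 1 )* 47269^1 = 1946206537/34895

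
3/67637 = 3/67637 = 0.00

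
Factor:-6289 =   -  19^1 * 331^1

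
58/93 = 58/93 = 0.62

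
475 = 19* 25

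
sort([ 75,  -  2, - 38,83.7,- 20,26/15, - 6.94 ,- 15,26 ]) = [ - 38,-20, - 15,  -  6.94, - 2,26/15 , 26, 75,83.7]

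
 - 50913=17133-68046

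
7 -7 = 0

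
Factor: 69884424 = 2^3 * 3^3*251^1*1289^1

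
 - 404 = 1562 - 1966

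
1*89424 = 89424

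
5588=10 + 5578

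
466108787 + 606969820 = 1073078607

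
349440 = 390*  896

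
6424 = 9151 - 2727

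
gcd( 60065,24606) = 1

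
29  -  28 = 1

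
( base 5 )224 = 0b1000000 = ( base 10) 64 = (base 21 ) 31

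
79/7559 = 79/7559 = 0.01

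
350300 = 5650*62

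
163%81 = 1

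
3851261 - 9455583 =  - 5604322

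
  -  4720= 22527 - 27247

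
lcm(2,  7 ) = 14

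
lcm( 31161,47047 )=2399397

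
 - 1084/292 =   -  4 + 21/73 = - 3.71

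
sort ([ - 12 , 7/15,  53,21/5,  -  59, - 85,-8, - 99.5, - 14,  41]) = [-99.5, - 85, - 59, -14,  -  12,  -  8,7/15,21/5 , 41,53 ]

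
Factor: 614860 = 2^2*5^1*71^1*433^1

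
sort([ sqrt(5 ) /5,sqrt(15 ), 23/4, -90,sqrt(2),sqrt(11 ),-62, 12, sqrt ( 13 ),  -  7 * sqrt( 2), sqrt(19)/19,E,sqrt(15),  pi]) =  [ - 90,  -  62, - 7 * sqrt(2 ),sqrt (19)/19, sqrt(5)/5,sqrt( 2), E,pi, sqrt( 11 ),sqrt(13 ), sqrt(15 ),sqrt(15 ) , 23/4,12]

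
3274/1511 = 3274/1511 = 2.17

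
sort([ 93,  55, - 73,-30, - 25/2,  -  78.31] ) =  [ - 78.31, - 73,-30, - 25/2,  55,93 ] 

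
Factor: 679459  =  11^1*19^1*3251^1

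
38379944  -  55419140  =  - 17039196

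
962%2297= 962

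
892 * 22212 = 19813104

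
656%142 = 88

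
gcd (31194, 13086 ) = 18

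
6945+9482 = 16427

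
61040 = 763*80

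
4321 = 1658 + 2663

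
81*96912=7849872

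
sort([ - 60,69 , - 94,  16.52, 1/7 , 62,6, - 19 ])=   [-94, - 60, - 19, 1/7, 6,16.52, 62, 69]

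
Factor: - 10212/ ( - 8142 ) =74/59= 2^1* 37^1*59^(-1)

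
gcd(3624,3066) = 6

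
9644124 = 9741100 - 96976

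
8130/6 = 1355 = 1355.00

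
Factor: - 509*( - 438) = 2^1*3^1*73^1*509^1 = 222942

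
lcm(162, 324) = 324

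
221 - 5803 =-5582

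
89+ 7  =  96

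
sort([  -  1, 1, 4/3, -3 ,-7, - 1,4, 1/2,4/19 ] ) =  [ -7, - 3, - 1 , - 1,  4/19, 1/2, 1 , 4/3, 4] 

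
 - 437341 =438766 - 876107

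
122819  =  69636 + 53183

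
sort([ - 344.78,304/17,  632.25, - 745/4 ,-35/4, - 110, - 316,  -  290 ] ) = [ - 344.78,-316, - 290, - 745/4, - 110,-35/4,  304/17,632.25] 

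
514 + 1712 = 2226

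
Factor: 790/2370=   1/3= 3^( - 1)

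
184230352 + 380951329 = 565181681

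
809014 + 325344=1134358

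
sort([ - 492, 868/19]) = [ - 492 , 868/19 ]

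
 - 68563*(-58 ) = 3976654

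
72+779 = 851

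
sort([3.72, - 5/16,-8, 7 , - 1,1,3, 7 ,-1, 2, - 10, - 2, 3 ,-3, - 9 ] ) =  [-10, - 9 ,-8, -3, - 2, - 1, - 1, - 5/16 , 1,2,3, 3, 3.72, 7, 7]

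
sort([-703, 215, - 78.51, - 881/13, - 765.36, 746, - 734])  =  [ - 765.36, - 734,  -  703, - 78.51, - 881/13,215  ,  746 ]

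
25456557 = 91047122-65590565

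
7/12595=7/12595 =0.00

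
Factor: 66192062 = 2^1*181^1*182851^1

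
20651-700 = 19951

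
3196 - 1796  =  1400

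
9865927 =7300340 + 2565587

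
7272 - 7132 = 140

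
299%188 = 111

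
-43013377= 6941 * ( - 6197) 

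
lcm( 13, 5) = 65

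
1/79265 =1/79265 = 0.00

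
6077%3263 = 2814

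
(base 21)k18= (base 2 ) 10001010010001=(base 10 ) 8849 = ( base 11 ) 6715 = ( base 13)4049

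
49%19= 11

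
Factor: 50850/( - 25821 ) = - 5650/2869 = -2^1*5^2*19^( - 1)*113^1*151^( - 1)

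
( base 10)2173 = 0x87d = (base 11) 16a6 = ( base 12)1311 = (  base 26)35f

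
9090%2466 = 1692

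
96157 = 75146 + 21011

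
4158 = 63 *66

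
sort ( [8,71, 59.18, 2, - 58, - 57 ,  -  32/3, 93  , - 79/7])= [ -58, - 57, - 79/7,-32/3, 2,  8, 59.18,71,93 ]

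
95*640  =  60800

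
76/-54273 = -76/54273 = -  0.00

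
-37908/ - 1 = 37908/1 =37908.00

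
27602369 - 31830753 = -4228384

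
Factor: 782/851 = 34/37=2^1*17^1*37^( - 1)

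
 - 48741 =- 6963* 7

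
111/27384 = 37/9128 = 0.00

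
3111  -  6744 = -3633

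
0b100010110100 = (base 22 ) 4D6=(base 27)31E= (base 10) 2228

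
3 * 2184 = 6552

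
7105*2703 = 19204815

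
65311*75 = 4898325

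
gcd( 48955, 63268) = 1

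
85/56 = 85/56 = 1.52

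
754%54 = 52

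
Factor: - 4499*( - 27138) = 122093862 = 2^1*3^1 * 11^1 * 409^1 *4523^1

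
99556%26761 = 19273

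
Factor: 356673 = 3^1*118891^1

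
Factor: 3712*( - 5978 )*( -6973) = 154733212928 = 2^8*7^2 * 19^1*29^1*61^1 * 367^1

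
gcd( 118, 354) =118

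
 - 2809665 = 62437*( - 45 )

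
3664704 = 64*57261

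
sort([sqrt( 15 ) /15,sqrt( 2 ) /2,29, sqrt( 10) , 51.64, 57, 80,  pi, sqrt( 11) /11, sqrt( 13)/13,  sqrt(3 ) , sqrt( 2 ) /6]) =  [sqrt( 2) /6 , sqrt( 15)/15,  sqrt( 13 )/13 , sqrt(11)/11, sqrt( 2)/2, sqrt( 3),pi,sqrt( 10) , 29, 51.64, 57,80 ] 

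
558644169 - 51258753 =507385416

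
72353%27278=17797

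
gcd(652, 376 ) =4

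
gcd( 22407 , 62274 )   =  291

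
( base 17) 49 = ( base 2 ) 1001101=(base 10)77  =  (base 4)1031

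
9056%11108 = 9056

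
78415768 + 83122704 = 161538472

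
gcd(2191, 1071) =7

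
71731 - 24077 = 47654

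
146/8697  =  146/8697 = 0.02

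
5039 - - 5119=10158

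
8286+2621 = 10907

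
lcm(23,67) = 1541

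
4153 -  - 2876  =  7029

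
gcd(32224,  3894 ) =2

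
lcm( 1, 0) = 0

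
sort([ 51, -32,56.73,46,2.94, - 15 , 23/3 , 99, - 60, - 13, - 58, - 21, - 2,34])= [ - 60, - 58, - 32, - 21, -15 , - 13, - 2,  2.94, 23/3 , 34,46, 51 , 56.73, 99]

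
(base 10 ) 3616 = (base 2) 111000100000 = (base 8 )7040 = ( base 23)6J5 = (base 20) 90G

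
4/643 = 4/643 = 0.01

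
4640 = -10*( - 464 ) 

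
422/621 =422/621 = 0.68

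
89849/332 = 89849/332= 270.63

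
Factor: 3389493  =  3^1 * 1129831^1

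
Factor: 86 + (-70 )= 16 = 2^4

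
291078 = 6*48513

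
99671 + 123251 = 222922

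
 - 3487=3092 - 6579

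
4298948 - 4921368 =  - 622420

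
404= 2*202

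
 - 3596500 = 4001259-7597759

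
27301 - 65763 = - 38462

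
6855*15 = 102825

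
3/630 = 1/210 = 0.00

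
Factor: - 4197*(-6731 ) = 3^1*53^1*127^1*1399^1 = 28250007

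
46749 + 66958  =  113707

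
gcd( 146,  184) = 2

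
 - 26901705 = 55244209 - 82145914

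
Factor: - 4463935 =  - 5^1 * 7^1*127541^1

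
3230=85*38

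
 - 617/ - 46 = 617/46 = 13.41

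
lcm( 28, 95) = 2660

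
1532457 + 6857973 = 8390430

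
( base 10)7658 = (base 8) 16752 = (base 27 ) adh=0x1DEA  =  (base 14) 2b10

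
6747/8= 843 + 3/8 = 843.38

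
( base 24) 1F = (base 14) 2B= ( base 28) 1B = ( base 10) 39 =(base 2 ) 100111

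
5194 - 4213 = 981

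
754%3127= 754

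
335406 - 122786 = 212620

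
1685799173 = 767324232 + 918474941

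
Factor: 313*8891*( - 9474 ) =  - 2^1*3^1 *17^1*313^1*523^1 * 1579^1 = - 26365033542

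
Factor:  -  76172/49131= -2^2 * 3^( - 2)*53^( -1 ) * 103^(-1)*137^1*139^1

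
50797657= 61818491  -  11020834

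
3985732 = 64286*62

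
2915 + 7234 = 10149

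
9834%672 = 426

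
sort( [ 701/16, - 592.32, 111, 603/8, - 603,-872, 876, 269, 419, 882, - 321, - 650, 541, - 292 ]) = [ - 872,  -  650, - 603, - 592.32, - 321, - 292,701/16, 603/8,111, 269, 419, 541, 876, 882]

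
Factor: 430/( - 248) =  - 2^(-2 )*5^1*31^(- 1 )*43^1 = - 215/124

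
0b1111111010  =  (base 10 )1018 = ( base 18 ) 32a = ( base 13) 604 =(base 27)1aj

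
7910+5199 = 13109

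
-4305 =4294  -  8599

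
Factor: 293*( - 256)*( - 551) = 2^8*19^1*29^1*293^1 = 41329408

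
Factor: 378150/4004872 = 189075/2002436=2^( - 2)*3^1*5^2*269^(-1) * 1861^(-1 ) * 2521^1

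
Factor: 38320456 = 2^3*37^1*129461^1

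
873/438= 1  +  145/146 = 1.99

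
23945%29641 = 23945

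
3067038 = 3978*771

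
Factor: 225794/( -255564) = - 493/558 = - 2^(-1 )*3^( -2 )*17^1*29^1*31^(  -  1 )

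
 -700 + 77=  - 623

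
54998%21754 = 11490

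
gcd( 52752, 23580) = 12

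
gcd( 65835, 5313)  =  231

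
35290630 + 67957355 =103247985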